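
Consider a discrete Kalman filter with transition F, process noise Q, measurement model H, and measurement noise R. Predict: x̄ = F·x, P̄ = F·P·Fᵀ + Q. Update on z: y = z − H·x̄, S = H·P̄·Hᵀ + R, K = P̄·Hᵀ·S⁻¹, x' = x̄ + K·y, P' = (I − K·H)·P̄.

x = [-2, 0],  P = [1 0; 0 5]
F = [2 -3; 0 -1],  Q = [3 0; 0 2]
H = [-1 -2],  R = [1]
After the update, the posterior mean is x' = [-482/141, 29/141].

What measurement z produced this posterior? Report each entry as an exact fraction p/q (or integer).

z = [3]

x̄ = F·x = [-4, 0]
P̄ = F·P·Fᵀ + Q = [52 15; 15 7]
S = H·P̄·Hᵀ + R = [141]
K = P̄·Hᵀ·S⁻¹ = [-82/141; -29/141]
x' − x̄ = [82/141, 29/141] = K·y
y = (KᵀK)⁻¹·Kᵀ·(x' − x̄) = [-1]
z = y + H·x̄ = [-1] + [4] = [3]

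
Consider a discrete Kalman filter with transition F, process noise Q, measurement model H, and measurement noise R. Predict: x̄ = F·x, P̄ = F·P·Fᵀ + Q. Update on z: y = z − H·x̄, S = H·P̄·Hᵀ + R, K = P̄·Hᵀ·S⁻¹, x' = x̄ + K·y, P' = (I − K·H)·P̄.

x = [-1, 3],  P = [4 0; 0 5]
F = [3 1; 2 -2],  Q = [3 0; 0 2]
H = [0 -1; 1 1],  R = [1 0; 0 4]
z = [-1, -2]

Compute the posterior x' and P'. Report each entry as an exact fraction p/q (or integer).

x' = [-1788/871, 514/871]
P' = [3778/871 -710/871; -710/871 814/871]

x̄ = F·x = [0, -8]
P̄ = F·P·Fᵀ + Q = [44 14; 14 38]
y = z − H·x̄ = [-9, 6]
S = H·P̄·Hᵀ + R = [39 -52; -52 114]
K = P̄·Hᵀ·S⁻¹ = [710/871 59/67; -814/871 2/67]
x' = x̄ + K·y = [-1788/871, 514/871]
P' = (I − K·H)·P̄ = [3778/871 -710/871; -710/871 814/871]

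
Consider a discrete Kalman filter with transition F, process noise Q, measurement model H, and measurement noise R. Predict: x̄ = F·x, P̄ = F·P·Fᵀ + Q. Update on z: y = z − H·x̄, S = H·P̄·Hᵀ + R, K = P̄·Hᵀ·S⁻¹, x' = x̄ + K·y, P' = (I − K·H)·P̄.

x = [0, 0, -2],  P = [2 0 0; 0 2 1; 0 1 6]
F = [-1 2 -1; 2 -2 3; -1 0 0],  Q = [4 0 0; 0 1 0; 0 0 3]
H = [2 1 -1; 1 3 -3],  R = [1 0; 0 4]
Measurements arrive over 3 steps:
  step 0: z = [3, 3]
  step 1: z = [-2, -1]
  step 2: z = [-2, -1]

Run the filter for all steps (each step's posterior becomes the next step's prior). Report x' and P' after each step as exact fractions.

step 0: x' = [4436/3771, -6311/15084, -14975/15084], P' = [1888/3771 -1576/3771 32/3771; -1576/3771 65023/15084 55819/15084; 32/3771 55819/15084 56695/15084]
step 1: x' = [-24345716/23874509, -75400585/95498036, -79063601/95498036], P' = [11826733/23874509 -7003685/23874509 2902910/23874509; -7003685/23874509 230793029/95498036 185875533/95498036; 2902910/23874509 185875533/95498036 203070569/95498036]
step 2: x' = [-98260557312/108555084559, -75945254759/434220338236, -15807767951/434220338236], P' = [53462858943/108555084559 -33403038795/108555084559 11514272998/108555084559; -33403038795/108555084559 1012325427043/434220338236 805965085451/434220338236; 11514272998/108555084559 805965085451/434220338236 881794366415/434220338236]

step 0: x̄ = F·x = [2, -6, 0]
step 0: P̄ = F·P·Fᵀ + Q = [16 -22 2; -22 59 -4; 2 -4 5]
step 0: y = z − H·x̄ = [5, 19]
step 0: S = H·P̄·Hᵀ + R = [41 80; 80 524]
step 0: K = P̄·Hᵀ·S⁻¹ = [2168/3771 -734/3771; -851/3771 5327/15084; -155/3771 -625/15084]
step 0: x' = x̄ + K·y = [4436/3771, -6311/15084, -14975/15084]
step 0: P' = (I − K·H)·P̄ = [1888/3771 -1576/3771 32/3771; -1576/3771 65023/15084 55819/15084; 32/3771 55819/15084 56695/15084]
step 1: x̄ = F·x = [-15391/15084, 3185/15084, -4436/3771]
step 1: P̄ = F·P·Fᵀ + Q = [186871/15084 -37193/15084 5072/3771; -37193/15084 197779/15084 -7024/3771; 5072/3771 -7024/3771 13201/3771]
step 1: y = z − H·x̄ = [-20315/15084, -15620/3771]
step 1: S = H·P̄·Hᵀ + R = [839419/15084 222925/3771; 222925/3771 665824/3771]
step 1: K = P̄·Hᵀ·S⁻¹ = [13746871/23874509 -120899/645257; -2777996/23874509 721201/2581028; 1507061/23874509 -270091/2581028]
step 1: x' = x̄ + K·y = [-24345716/23874509, -75400585/95498036, -79063601/95498036]
step 1: P' = (I − K·H)·P̄ = [11826733/23874509 -7003685/23874509 2902910/23874509; -7003685/23874509 230793029/95498036 185875533/95498036; 2902910/23874509 185875533/95498036 203070569/95498036]
step 2: x̄ = F·x = [25645295/95498036, -281155361/95498036, 24345716/23874509]
step 2: P̄ = F·P·Fᵀ + Q = [947321869/95498036 -366140063/95498036 28737013/23874509; -366140063/95498036 1168484205/95498036 -46369566/23874509; 28737013/23874509 -46369566/23874509 83450260/23874509]
step 2: y = z − H·x̄ = [136251563/95498036, 253617836/23874509]
step 2: S = H·P̄·Hᵀ + R = [3833674825/95498036 1036688063/23874509; 1036688063/23874509 3825490320/23874509]
step 2: K = P̄·Hᵀ·S⁻¹ = [62008406093/108555084559 -20322269109/108555084559; -15215992192/108555084559 121367217399/434220338236; 4071225755/108555084559 -45357687725/434220338236]
step 2: x' = x̄ + K·y = [-98260557312/108555084559, -75945254759/434220338236, -15807767951/434220338236]
step 2: P' = (I − K·H)·P̄ = [53462858943/108555084559 -33403038795/108555084559 11514272998/108555084559; -33403038795/108555084559 1012325427043/434220338236 805965085451/434220338236; 11514272998/108555084559 805965085451/434220338236 881794366415/434220338236]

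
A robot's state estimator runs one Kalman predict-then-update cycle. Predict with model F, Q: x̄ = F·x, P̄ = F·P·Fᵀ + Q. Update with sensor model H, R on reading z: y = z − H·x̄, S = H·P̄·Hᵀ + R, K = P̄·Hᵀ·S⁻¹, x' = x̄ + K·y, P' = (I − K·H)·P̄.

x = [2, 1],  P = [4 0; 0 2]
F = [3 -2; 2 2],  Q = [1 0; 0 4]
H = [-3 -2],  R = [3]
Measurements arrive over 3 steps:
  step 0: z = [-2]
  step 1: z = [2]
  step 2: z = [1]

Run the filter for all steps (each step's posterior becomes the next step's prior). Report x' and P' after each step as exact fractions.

step 0: x' = [-413/356, 248/89], P' = [4151/712 -747/89; -747/89 1140/89]
step 1: x' = [-789188/356229, 820912/356229], P' = [444989/118743 -602194/118743; -602194/118743 894236/118743]
step 2: x' = [113711564/340256931, -119337790/113418977], P' = [404639196/113418977 -546121866/113418977; -546121866/113418977 812724468/113418977]

step 0: x̄ = F·x = [4, 6]
step 0: P̄ = F·P·Fᵀ + Q = [45 16; 16 28]
step 0: y = z − H·x̄ = [22]
step 0: S = H·P̄·Hᵀ + R = [712]
step 0: K = P̄·Hᵀ·S⁻¹ = [-167/712; -13/89]
step 0: x' = x̄ + K·y = [-413/356, 248/89]
step 0: P' = (I − K·H)·P̄ = [4151/712 -747/89; -747/89 1140/89]
step 1: x̄ = F·x = [-3223/356, 579/178]
step 1: P̄ = F·P·Fᵀ + Q = [146263/712 -11763/356; -11763/356 2031/178]
step 1: y = z − H·x̄ = [-6641/356]
step 1: S = H·P̄·Hᵀ + R = [1068687/712]
step 1: K = P̄·Hᵀ·S⁻¹ = [-130579/356229; 18110/356229]
step 1: x' = x̄ + K·y = [-789188/356229, 820912/356229]
step 1: P' = (I − K·H)·P̄ = [444989/118743 -602194/118743; -602194/118743 894236/118743]
step 2: x̄ = F·x = [-4009388/356229, 63448/356229]
step 2: P̄ = F·P·Fᵀ + Q = [14926916/118743 -2111398/118743; -2111398/118743 1014320/118743]
step 2: y = z − H·x̄ = [-11545039/356229]
step 2: S = H·P̄·Hᵀ + R = [113418977/118743]
step 2: K = P̄·Hᵀ·S⁻¹ = [-40557952/113418977; 4305554/113418977]
step 2: x' = x̄ + K·y = [113711564/340256931, -119337790/113418977]
step 2: P' = (I − K·H)·P̄ = [404639196/113418977 -546121866/113418977; -546121866/113418977 812724468/113418977]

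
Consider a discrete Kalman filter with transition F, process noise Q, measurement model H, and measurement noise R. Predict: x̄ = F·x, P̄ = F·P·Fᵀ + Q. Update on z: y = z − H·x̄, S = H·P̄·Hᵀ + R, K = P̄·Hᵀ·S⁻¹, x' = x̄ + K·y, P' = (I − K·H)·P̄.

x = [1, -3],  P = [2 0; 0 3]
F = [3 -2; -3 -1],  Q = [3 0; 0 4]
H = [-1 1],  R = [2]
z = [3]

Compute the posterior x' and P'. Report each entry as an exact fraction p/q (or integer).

x' = [18/7, 37/7]
P' = [249/28 219/28; 219/28 731/84]

x̄ = F·x = [9, 0]
P̄ = F·P·Fᵀ + Q = [33 -12; -12 25]
y = z − H·x̄ = [12]
S = H·P̄·Hᵀ + R = [84]
K = P̄·Hᵀ·S⁻¹ = [-15/28; 37/84]
x' = x̄ + K·y = [18/7, 37/7]
P' = (I − K·H)·P̄ = [249/28 219/28; 219/28 731/84]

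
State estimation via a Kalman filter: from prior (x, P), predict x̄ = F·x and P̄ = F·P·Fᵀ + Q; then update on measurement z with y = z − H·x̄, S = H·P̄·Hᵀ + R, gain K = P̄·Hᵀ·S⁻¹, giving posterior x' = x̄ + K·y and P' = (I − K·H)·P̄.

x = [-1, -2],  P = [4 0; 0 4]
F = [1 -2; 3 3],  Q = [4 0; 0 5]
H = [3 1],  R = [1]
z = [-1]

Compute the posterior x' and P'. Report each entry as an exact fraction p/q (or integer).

x' = [101/37, -2039/222]
P' = [288/37 -854/37; -854/37 15413/222]

x̄ = F·x = [3, -9]
P̄ = F·P·Fᵀ + Q = [24 -12; -12 77]
y = z − H·x̄ = [-1]
S = H·P̄·Hᵀ + R = [222]
K = P̄·Hᵀ·S⁻¹ = [10/37; 41/222]
x' = x̄ + K·y = [101/37, -2039/222]
P' = (I − K·H)·P̄ = [288/37 -854/37; -854/37 15413/222]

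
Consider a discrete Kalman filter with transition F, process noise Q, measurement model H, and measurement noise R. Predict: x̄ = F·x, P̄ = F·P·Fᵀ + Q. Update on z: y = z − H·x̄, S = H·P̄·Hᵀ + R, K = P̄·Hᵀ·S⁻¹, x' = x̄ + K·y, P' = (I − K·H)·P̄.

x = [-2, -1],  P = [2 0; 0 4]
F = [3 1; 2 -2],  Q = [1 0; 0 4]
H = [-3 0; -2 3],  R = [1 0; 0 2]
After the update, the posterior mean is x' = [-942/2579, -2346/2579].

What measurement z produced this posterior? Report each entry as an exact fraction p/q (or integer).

x̄ = F·x = [-7, -2]
P̄ = F·P·Fᵀ + Q = [23 4; 4 28]
S = H·P̄·Hᵀ + R = [208 102; 102 298]
K = P̄·Hᵀ·S⁻¹ = [-8547/25790 -17/25790; -2832/12895 4258/12895]
x' − x̄ = [17111/2579, 2812/2579] = K·y
y = (KᵀK)⁻¹·Kᵀ·(x' − x̄) = [-20, -10]
z = y + H·x̄ = [-20, -10] + [21, 8] = [1, -2]

z = [1, -2]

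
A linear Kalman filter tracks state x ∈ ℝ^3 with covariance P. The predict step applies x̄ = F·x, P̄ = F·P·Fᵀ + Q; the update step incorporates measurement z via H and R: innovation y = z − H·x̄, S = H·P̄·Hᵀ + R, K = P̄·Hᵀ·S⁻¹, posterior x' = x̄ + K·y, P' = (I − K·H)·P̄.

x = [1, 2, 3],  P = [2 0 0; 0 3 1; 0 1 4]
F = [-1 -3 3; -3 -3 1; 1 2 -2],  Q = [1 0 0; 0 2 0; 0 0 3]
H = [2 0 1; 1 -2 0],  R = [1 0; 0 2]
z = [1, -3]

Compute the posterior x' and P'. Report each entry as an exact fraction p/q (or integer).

x̄ = F·x = [2, -6, -1]
P̄ = F·P·Fᵀ + Q = [48 33 -32; 33 45 -24; -32 -24 25]
y = z − H·x̄ = [-2, -17]
S = H·P̄·Hᵀ + R = [90 -20; -20 98]
K = P̄·Hᵀ·S⁻¹ = [1478/2105 -17/421; 744/2105 -429/842; -1751/4210 33/421]
x' = x̄ + K·y = [2699/2105, 8229/4210, -3159/2105]
P' = (I − K·H)·P̄ = [4918/2105 2544/2105 -8358/2105; 2544/2105 4689/4210 -4344/2105; -8358/2105 -4344/2105 31681/4210]

x' = [2699/2105, 8229/4210, -3159/2105]
P' = [4918/2105 2544/2105 -8358/2105; 2544/2105 4689/4210 -4344/2105; -8358/2105 -4344/2105 31681/4210]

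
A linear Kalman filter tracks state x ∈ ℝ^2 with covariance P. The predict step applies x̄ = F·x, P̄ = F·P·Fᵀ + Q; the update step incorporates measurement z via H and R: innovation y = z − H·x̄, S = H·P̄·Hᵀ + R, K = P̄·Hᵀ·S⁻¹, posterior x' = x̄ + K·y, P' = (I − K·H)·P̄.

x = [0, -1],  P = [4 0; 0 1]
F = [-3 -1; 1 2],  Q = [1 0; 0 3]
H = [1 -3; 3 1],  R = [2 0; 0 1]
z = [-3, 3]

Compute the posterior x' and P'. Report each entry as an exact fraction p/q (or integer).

x' = [13681/22961, 25464/22961]
P' = [2518/22961 -694/22961; -694/22961 4240/22961]

x̄ = F·x = [1, -2]
P̄ = F·P·Fᵀ + Q = [38 -14; -14 11]
y = z − H·x̄ = [-10, 2]
S = H·P̄·Hᵀ + R = [223 193; 193 270]
K = P̄·Hᵀ·S⁻¹ = [2300/22961 6860/22961; -6707/22961 2158/22961]
x' = x̄ + K·y = [13681/22961, 25464/22961]
P' = (I − K·H)·P̄ = [2518/22961 -694/22961; -694/22961 4240/22961]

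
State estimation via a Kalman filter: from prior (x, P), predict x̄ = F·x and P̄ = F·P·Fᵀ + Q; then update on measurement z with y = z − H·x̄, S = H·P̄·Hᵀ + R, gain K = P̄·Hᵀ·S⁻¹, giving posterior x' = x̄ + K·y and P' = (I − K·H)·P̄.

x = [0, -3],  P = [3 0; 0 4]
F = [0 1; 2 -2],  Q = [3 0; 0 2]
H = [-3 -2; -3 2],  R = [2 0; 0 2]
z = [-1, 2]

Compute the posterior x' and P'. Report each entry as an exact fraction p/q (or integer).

x' = [-2163/10880, 1053/1360]
P' = [591/5440 -1/680; -1/680 21/85]

x̄ = F·x = [-3, 6]
P̄ = F·P·Fᵀ + Q = [7 -8; -8 30]
y = z − H·x̄ = [2, -19]
S = H·P̄·Hᵀ + R = [89 -57; -57 281]
K = P̄·Hᵀ·S⁻¹ = [-1757/10880 -1789/10880; -333/1360 339/1360]
x' = x̄ + K·y = [-2163/10880, 1053/1360]
P' = (I − K·H)·P̄ = [591/5440 -1/680; -1/680 21/85]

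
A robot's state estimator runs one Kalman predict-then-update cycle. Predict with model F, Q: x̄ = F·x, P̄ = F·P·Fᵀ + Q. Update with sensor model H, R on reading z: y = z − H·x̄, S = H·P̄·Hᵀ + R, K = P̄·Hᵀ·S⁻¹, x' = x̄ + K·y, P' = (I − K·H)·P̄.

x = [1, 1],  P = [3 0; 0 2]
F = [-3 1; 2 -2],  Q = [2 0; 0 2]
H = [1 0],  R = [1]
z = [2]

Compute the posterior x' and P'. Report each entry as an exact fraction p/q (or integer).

x' = [15/8, -11/4]
P' = [31/32 -11/16; -11/16 55/8]

x̄ = F·x = [-2, 0]
P̄ = F·P·Fᵀ + Q = [31 -22; -22 22]
y = z − H·x̄ = [4]
S = H·P̄·Hᵀ + R = [32]
K = P̄·Hᵀ·S⁻¹ = [31/32; -11/16]
x' = x̄ + K·y = [15/8, -11/4]
P' = (I − K·H)·P̄ = [31/32 -11/16; -11/16 55/8]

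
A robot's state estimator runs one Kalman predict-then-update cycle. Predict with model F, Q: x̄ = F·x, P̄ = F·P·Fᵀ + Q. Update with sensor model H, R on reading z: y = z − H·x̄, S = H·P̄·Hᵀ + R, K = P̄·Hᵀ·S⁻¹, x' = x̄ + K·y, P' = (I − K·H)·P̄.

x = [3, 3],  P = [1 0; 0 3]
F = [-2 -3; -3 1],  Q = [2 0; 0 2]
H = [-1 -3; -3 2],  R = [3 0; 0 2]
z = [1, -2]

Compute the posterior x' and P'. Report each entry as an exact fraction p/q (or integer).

x' = [889/4689, -5839/9378]
P' = [383/1563 301/3126; 301/3126 1469/6252]

x̄ = F·x = [-15, -6]
P̄ = F·P·Fᵀ + Q = [33 -3; -3 14]
y = z − H·x̄ = [-32, -35]
S = H·P̄·Hᵀ + R = [144 -6; -6 391]
K = P̄·Hᵀ·S⁻¹ = [-1669/9378 -424/1563; -5009/18756 283/3126]
x' = x̄ + K·y = [889/4689, -5839/9378]
P' = (I − K·H)·P̄ = [383/1563 301/3126; 301/3126 1469/6252]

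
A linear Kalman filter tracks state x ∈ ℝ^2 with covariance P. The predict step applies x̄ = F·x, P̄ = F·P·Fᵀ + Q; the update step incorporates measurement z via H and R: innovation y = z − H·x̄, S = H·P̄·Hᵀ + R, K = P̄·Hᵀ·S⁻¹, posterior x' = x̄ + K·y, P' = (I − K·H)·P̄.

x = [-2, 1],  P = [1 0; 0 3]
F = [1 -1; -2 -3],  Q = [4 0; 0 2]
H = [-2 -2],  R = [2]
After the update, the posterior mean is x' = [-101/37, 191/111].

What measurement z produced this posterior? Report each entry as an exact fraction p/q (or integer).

z = [2]

x̄ = F·x = [-3, 1]
P̄ = F·P·Fᵀ + Q = [8 7; 7 33]
S = H·P̄·Hᵀ + R = [222]
K = P̄·Hᵀ·S⁻¹ = [-5/37; -40/111]
x' − x̄ = [10/37, 80/111] = K·y
y = (KᵀK)⁻¹·Kᵀ·(x' − x̄) = [-2]
z = y + H·x̄ = [-2] + [4] = [2]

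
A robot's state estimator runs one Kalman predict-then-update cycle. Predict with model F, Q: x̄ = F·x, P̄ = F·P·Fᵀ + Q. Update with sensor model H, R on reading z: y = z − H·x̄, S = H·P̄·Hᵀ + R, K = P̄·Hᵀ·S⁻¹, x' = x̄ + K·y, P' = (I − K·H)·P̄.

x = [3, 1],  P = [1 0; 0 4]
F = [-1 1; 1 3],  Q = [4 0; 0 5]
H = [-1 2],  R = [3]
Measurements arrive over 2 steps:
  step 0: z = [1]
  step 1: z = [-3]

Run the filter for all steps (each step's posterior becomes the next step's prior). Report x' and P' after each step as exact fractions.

step 0: x̄ = F·x = [-2, 6]
step 0: P̄ = F·P·Fᵀ + Q = [9 11; 11 42]
step 0: y = z − H·x̄ = [-13]
step 0: S = H·P̄·Hᵀ + R = [136]
step 0: K = P̄·Hᵀ·S⁻¹ = [13/136; 73/136]
step 0: x' = x̄ + K·y = [-441/136, -133/136]
step 0: P' = (I − K·H)·P̄ = [1055/136 547/136; 547/136 383/136]
step 1: x̄ = F·x = [77/34, -105/17]
step 1: P̄ = F·P·Fᵀ + Q = [111/17 -125/17; -125/17 1058/17]
step 1: y = z − H·x̄ = [395/34]
step 1: S = H·P̄·Hᵀ + R = [4894/17]
step 1: K = P̄·Hᵀ·S⁻¹ = [-361/4894; 2241/4894]
step 1: x' = x̄ + K·y = [13779/9788, -8385/9788]
step 1: P' = (I − K·H)·P̄ = [24289/4894 11603/4894; 11603/4894 9163/4894]

step 0: x' = [-441/136, -133/136], P' = [1055/136 547/136; 547/136 383/136]
step 1: x' = [13779/9788, -8385/9788], P' = [24289/4894 11603/4894; 11603/4894 9163/4894]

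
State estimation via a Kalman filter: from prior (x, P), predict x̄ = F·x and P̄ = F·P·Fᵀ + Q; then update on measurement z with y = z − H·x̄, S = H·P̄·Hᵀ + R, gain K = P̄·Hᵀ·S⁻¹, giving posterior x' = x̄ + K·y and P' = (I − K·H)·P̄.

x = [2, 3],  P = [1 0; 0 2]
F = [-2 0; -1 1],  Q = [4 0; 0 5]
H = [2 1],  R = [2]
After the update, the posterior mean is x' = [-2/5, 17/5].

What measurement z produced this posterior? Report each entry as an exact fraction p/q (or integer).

z = [3]

x̄ = F·x = [-4, 1]
P̄ = F·P·Fᵀ + Q = [8 2; 2 8]
S = H·P̄·Hᵀ + R = [50]
K = P̄·Hᵀ·S⁻¹ = [9/25; 6/25]
x' − x̄ = [18/5, 12/5] = K·y
y = (KᵀK)⁻¹·Kᵀ·(x' − x̄) = [10]
z = y + H·x̄ = [10] + [-7] = [3]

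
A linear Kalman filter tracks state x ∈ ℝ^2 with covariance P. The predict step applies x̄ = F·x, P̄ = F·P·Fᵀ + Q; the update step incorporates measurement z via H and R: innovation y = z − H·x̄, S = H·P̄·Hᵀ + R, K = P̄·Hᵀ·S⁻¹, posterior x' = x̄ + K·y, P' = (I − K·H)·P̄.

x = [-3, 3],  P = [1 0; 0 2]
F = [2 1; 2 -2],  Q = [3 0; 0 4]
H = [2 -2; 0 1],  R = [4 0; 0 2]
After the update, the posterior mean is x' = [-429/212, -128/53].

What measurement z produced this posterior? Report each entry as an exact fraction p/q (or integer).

z = [1, -1]

x̄ = F·x = [-3, -12]
P̄ = F·P·Fᵀ + Q = [9 0; 0 16]
S = H·P̄·Hᵀ + R = [104 -32; -32 18]
K = P̄·Hᵀ·S⁻¹ = [81/212 36/53; -4/53 40/53]
x' − x̄ = [207/212, 508/53] = K·y
y = (KᵀK)⁻¹·Kᵀ·(x' − x̄) = [-17, 11]
z = y + H·x̄ = [-17, 11] + [18, -12] = [1, -1]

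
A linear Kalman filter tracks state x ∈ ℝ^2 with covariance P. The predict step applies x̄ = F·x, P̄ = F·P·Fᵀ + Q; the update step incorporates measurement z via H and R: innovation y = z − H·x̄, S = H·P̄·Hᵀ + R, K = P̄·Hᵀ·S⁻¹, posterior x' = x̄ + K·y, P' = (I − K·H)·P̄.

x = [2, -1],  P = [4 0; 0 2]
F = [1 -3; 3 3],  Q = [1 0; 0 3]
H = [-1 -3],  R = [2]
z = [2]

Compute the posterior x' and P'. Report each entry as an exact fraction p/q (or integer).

x' = [1215/251, -567/251]
P' = [11521/502 -3837/502; -3837/502 1389/502]

x̄ = F·x = [5, 3]
P̄ = F·P·Fᵀ + Q = [23 -6; -6 57]
y = z − H·x̄ = [16]
S = H·P̄·Hᵀ + R = [502]
K = P̄·Hᵀ·S⁻¹ = [-5/502; -165/502]
x' = x̄ + K·y = [1215/251, -567/251]
P' = (I − K·H)·P̄ = [11521/502 -3837/502; -3837/502 1389/502]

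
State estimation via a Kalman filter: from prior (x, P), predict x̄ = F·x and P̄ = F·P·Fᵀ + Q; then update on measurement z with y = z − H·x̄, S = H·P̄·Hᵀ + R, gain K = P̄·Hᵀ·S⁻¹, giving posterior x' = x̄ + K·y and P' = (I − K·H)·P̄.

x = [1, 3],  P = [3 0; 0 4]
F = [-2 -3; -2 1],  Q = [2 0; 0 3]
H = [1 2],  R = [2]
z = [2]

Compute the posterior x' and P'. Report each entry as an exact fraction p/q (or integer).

x' = [-429/64, 273/64]
P' = [975/32 -475/32; -475/32 247/32]

x̄ = F·x = [-11, 1]
P̄ = F·P·Fᵀ + Q = [50 0; 0 19]
y = z − H·x̄ = [11]
S = H·P̄·Hᵀ + R = [128]
K = P̄·Hᵀ·S⁻¹ = [25/64; 19/64]
x' = x̄ + K·y = [-429/64, 273/64]
P' = (I − K·H)·P̄ = [975/32 -475/32; -475/32 247/32]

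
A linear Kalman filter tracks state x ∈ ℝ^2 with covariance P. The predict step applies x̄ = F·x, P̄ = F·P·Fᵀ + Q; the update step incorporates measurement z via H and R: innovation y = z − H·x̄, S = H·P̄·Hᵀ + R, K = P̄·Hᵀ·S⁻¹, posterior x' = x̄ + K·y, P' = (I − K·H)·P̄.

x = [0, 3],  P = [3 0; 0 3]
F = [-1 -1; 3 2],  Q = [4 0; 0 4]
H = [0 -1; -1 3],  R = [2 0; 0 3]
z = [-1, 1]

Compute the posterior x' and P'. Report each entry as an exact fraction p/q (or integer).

x' = [-82/219, 227/657]
P' = [485/146 190/219; 190/219 334/657]

x̄ = F·x = [-3, 6]
P̄ = F·P·Fᵀ + Q = [10 -15; -15 43]
y = z − H·x̄ = [5, -20]
S = H·P̄·Hᵀ + R = [45 -144; -144 490]
K = P̄·Hᵀ·S⁻¹ = [-95/219 -35/146; -167/657 16/73]
x' = x̄ + K·y = [-82/219, 227/657]
P' = (I − K·H)·P̄ = [485/146 190/219; 190/219 334/657]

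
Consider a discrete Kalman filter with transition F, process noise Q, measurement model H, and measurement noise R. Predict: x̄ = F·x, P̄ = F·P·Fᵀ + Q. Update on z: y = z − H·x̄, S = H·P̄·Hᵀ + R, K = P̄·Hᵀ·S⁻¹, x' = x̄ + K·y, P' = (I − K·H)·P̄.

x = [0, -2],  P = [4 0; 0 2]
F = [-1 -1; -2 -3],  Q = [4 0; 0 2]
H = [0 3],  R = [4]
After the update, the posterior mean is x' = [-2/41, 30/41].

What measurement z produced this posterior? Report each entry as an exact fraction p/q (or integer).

x̄ = F·x = [2, 6]
P̄ = F·P·Fᵀ + Q = [10 14; 14 36]
S = H·P̄·Hᵀ + R = [328]
K = P̄·Hᵀ·S⁻¹ = [21/164; 27/82]
x' − x̄ = [-84/41, -216/41] = K·y
y = (KᵀK)⁻¹·Kᵀ·(x' − x̄) = [-16]
z = y + H·x̄ = [-16] + [18] = [2]

z = [2]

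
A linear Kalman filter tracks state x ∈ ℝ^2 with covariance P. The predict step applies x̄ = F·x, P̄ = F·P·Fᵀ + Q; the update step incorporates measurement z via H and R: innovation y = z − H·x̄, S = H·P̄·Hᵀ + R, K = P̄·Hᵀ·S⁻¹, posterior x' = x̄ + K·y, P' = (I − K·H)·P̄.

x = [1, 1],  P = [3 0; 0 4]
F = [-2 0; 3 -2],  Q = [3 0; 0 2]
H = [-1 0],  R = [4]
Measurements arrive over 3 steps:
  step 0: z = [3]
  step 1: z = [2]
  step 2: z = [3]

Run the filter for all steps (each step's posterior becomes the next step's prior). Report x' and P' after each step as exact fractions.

step 0: x̄ = F·x = [-2, 1]
step 0: P̄ = F·P·Fᵀ + Q = [15 -18; -18 45]
step 0: y = z − H·x̄ = [1]
step 0: S = H·P̄·Hᵀ + R = [19]
step 0: K = P̄·Hᵀ·S⁻¹ = [-15/19; 18/19]
step 0: x' = x̄ + K·y = [-53/19, 37/19]
step 0: P' = (I − K·H)·P̄ = [60/19 -72/19; -72/19 531/19]
step 1: x̄ = F·x = [106/19, -233/19]
step 1: P̄ = F·P·Fᵀ + Q = [297/19 -648/19; -648/19 3566/19]
step 1: y = z − H·x̄ = [144/19]
step 1: S = H·P̄·Hᵀ + R = [373/19]
step 1: K = P̄·Hᵀ·S⁻¹ = [-297/373; 648/373]
step 1: x' = x̄ + K·y = [-170/373, 337/373]
step 1: P' = (I − K·H)·P̄ = [1188/373 -2592/373; -2592/373 47906/373]
step 2: x̄ = F·x = [340/373, -1184/373]
step 2: P̄ = F·P·Fᵀ + Q = [5871/373 -17496/373; -17496/373 234166/373]
step 2: y = z − H·x̄ = [1459/373]
step 2: S = H·P̄·Hᵀ + R = [7363/373]
step 2: K = P̄·Hᵀ·S⁻¹ = [-5871/7363; 17496/7363]
step 2: x' = x̄ + K·y = [-16253/7363, 45064/7363]
step 2: P' = (I − K·H)·P̄ = [23484/7363 -69984/7363; -69984/7363 3801754/7363]

step 0: x' = [-53/19, 37/19], P' = [60/19 -72/19; -72/19 531/19]
step 1: x' = [-170/373, 337/373], P' = [1188/373 -2592/373; -2592/373 47906/373]
step 2: x' = [-16253/7363, 45064/7363], P' = [23484/7363 -69984/7363; -69984/7363 3801754/7363]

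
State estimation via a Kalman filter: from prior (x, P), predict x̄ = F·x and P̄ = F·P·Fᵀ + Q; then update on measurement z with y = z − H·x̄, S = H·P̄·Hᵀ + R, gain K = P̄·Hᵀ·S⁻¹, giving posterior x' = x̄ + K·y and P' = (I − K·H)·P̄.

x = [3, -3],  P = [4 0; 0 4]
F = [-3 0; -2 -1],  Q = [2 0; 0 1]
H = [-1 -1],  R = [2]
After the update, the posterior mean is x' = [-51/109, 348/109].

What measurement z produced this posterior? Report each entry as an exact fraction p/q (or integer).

x̄ = F·x = [-9, -3]
P̄ = F·P·Fᵀ + Q = [38 24; 24 21]
S = H·P̄·Hᵀ + R = [109]
K = P̄·Hᵀ·S⁻¹ = [-62/109; -45/109]
x' − x̄ = [930/109, 675/109] = K·y
y = (KᵀK)⁻¹·Kᵀ·(x' − x̄) = [-15]
z = y + H·x̄ = [-15] + [12] = [-3]

z = [-3]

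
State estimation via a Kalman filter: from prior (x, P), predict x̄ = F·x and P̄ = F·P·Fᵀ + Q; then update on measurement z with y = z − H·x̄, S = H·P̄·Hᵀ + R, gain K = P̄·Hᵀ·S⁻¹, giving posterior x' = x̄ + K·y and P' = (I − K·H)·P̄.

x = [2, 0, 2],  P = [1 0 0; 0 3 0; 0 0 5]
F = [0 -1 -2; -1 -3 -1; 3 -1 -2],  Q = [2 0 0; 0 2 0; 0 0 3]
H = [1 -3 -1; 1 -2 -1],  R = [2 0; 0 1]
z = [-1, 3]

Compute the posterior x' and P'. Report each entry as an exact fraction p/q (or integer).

x' = [-849/539, 58/539, -22/7]
P' = [16367/1078 909/1078 93/7; 909/1078 1513/1078 -16/7; 93/7 -16/7 19]

x̄ = F·x = [-4, -4, 2]
P̄ = F·P·Fᵀ + Q = [25 19 23; 19 35 16; 23 16 35]
y = z − H·x̄ = [-7, 1]
S = H·P̄·Hᵀ + R = [313 209; 209 143]
K = P̄·Hᵀ·S⁻¹ = [-31/98 227/1078; -53/98 347/1078; 4/7 -8/7]
x' = x̄ + K·y = [-849/539, 58/539, -22/7]
P' = (I − K·H)·P̄ = [16367/1078 909/1078 93/7; 909/1078 1513/1078 -16/7; 93/7 -16/7 19]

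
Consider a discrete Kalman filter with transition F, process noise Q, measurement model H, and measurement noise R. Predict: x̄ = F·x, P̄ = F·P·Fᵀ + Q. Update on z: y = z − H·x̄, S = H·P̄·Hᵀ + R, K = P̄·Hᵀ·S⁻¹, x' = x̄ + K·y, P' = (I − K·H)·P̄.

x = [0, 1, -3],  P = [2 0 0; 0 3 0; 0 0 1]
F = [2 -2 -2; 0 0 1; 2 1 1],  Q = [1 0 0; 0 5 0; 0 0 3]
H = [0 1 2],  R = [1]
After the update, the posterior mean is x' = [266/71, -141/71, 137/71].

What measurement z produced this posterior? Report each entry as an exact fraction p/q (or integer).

x̄ = F·x = [4, -3, -2]
P̄ = F·P·Fᵀ + Q = [25 -2 0; -2 6 1; 0 1 15]
S = H·P̄·Hᵀ + R = [71]
K = P̄·Hᵀ·S⁻¹ = [-2/71; 8/71; 31/71]
x' − x̄ = [-18/71, 72/71, 279/71] = K·y
y = (KᵀK)⁻¹·Kᵀ·(x' − x̄) = [9]
z = y + H·x̄ = [9] + [-7] = [2]

z = [2]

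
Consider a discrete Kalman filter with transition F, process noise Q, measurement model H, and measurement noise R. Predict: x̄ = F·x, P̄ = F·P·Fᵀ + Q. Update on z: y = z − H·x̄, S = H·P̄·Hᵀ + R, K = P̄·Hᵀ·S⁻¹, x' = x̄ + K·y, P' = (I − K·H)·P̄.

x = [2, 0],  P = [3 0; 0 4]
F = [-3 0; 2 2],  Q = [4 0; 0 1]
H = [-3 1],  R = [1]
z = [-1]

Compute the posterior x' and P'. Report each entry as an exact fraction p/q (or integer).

x' = [17/139, -241/417]
P' = [202/139 569/139; 569/139 5204/417]

x̄ = F·x = [-6, 4]
P̄ = F·P·Fᵀ + Q = [31 -18; -18 29]
y = z − H·x̄ = [-23]
S = H·P̄·Hᵀ + R = [417]
K = P̄·Hᵀ·S⁻¹ = [-37/139; 83/417]
x' = x̄ + K·y = [17/139, -241/417]
P' = (I − K·H)·P̄ = [202/139 569/139; 569/139 5204/417]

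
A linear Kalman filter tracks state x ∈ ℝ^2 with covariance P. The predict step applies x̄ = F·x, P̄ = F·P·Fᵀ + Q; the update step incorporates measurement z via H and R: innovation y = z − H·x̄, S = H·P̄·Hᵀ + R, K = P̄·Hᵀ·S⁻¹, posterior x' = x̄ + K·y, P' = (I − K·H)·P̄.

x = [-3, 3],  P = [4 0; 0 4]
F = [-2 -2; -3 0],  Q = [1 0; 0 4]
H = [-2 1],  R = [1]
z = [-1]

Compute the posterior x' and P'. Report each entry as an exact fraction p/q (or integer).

x̄ = F·x = [0, 9]
P̄ = F·P·Fᵀ + Q = [33 24; 24 40]
y = z − H·x̄ = [-10]
S = H·P̄·Hᵀ + R = [77]
K = P̄·Hᵀ·S⁻¹ = [-6/11; -8/77]
x' = x̄ + K·y = [60/11, 773/77]
P' = (I − K·H)·P̄ = [111/11 216/11; 216/11 3016/77]

x' = [60/11, 773/77]
P' = [111/11 216/11; 216/11 3016/77]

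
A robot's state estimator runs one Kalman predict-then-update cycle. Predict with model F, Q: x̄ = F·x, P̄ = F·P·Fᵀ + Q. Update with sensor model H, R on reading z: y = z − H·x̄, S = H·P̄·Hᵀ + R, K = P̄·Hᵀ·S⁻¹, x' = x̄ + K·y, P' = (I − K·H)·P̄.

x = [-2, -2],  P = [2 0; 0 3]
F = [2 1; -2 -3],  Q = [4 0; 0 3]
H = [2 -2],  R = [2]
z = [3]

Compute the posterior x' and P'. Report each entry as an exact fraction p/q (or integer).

x' = [2/5, -1]
P' = [577/175 109/35; 109/35 24/7]

x̄ = F·x = [-6, 10]
P̄ = F·P·Fᵀ + Q = [15 -17; -17 38]
y = z − H·x̄ = [35]
S = H·P̄·Hᵀ + R = [350]
K = P̄·Hᵀ·S⁻¹ = [32/175; -11/35]
x' = x̄ + K·y = [2/5, -1]
P' = (I − K·H)·P̄ = [577/175 109/35; 109/35 24/7]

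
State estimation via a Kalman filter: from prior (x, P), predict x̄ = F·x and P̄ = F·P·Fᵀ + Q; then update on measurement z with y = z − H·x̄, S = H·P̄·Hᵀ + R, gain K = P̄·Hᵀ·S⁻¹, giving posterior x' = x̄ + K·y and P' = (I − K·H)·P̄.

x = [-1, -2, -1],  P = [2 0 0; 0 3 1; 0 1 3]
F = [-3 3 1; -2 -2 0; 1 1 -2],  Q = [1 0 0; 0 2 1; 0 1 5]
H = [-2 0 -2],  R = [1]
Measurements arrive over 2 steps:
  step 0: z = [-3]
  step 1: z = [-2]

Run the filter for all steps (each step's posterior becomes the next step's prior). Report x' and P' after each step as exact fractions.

step 0: x' = [306/229, 1036/229, 31/229], P' = [3759/229 612/229 -3712/229; 612/229 4362/229 -625/229; -3712/229 -625/229 3722/229]
step 1: x' = [-474659/281365, -1540124/281365, 759296/281365], P' = [48999906/281365 36321616/281365 -48943854/281365; 36321616/281365 29970746/281365 -36352369/281365; -48943854/281365 -36352369/281365 48958086/281365]

step 0: x̄ = F·x = [-4, 6, -1]
step 0: P̄ = F·P·Fᵀ + Q = [55 -8 -8; -8 22 -5; -8 -5 18]
step 0: y = z − H·x̄ = [-13]
step 0: S = H·P̄·Hᵀ + R = [229]
step 0: K = P̄·Hᵀ·S⁻¹ = [-94/229; 26/229; -20/229]
step 0: x' = x̄ + K·y = [306/229, 1036/229, 31/229]
step 0: P' = (I − K·H)·P̄ = [3759/229 612/229 -3712/229; 612/229 4362/229 -625/229; -3712/229 -625/229 3722/229]
step 1: x̄ = F·x = [2221/229, -2684/229, 1280/229]
step 1: P̄ = F·P·Fᵀ + Q = [84546/229 5056/229 -28494/229; 5056/229 37838/229 -35809/229; -28494/229 -35809/229 42726/229]
step 1: y = z − H·x̄ = [6544/229]
step 1: S = H·P̄·Hᵀ + R = [281365/229]
step 1: K = P̄·Hᵀ·S⁻¹ = [-112104/281365; 61506/281365; -28464/281365]
step 1: x' = x̄ + K·y = [-474659/281365, -1540124/281365, 759296/281365]
step 1: P' = (I − K·H)·P̄ = [48999906/281365 36321616/281365 -48943854/281365; 36321616/281365 29970746/281365 -36352369/281365; -48943854/281365 -36352369/281365 48958086/281365]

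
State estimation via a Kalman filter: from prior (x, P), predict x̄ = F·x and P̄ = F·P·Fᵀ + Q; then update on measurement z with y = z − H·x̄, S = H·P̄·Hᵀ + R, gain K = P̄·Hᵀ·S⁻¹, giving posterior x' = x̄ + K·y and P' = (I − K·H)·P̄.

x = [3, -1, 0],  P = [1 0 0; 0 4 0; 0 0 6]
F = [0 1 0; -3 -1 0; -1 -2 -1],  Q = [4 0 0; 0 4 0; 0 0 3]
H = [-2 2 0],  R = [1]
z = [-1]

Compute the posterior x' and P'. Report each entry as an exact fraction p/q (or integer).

x' = [-445/133, -74/19, 19/7]
P' = [488/133 68/19 -8/7; 68/19 71/19 -1; -8/7 -1 106/7]

x̄ = F·x = [-1, -8, -1]
P̄ = F·P·Fᵀ + Q = [8 -4 -8; -4 17 11; -8 11 26]
y = z − H·x̄ = [13]
S = H·P̄·Hᵀ + R = [133]
K = P̄·Hᵀ·S⁻¹ = [-24/133; 6/19; 2/7]
x' = x̄ + K·y = [-445/133, -74/19, 19/7]
P' = (I − K·H)·P̄ = [488/133 68/19 -8/7; 68/19 71/19 -1; -8/7 -1 106/7]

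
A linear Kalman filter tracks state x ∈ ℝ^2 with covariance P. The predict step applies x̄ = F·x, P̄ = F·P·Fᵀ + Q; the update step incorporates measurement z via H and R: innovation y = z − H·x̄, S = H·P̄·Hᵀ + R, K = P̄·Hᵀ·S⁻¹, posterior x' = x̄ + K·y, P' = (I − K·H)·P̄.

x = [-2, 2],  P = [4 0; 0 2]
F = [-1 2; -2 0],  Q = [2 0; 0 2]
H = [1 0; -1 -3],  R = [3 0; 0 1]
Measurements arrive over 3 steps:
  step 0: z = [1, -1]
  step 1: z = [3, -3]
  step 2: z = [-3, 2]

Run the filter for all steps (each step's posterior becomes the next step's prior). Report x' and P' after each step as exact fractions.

step 0: x̄ = F·x = [6, 4]
step 0: P̄ = F·P·Fᵀ + Q = [14 8; 8 18]
step 0: y = z − H·x̄ = [-5, 17]
step 0: S = H·P̄·Hᵀ + R = [17 -38; -38 225]
step 0: K = P̄·Hᵀ·S⁻¹ = [1706/2381 -114/2381; -556/2381 -750/2381]
step 0: x' = x̄ + K·y = [3818/2381, -446/2381]
step 0: P' = (I − K·H)·P̄ = [5118/2381 -1668/2381; -1668/2381 806/2381]
step 1: x̄ = F·x = [-4710/2381, -7636/2381]
step 1: P̄ = F·P·Fᵀ + Q = [19776/2381 16908/2381; 16908/2381 25234/2381]
step 1: y = z − H·x̄ = [11853/2381, -34761/2381]
step 1: S = H·P̄·Hᵀ + R = [26919/2381 -70500/2381; -70500/2381 350711/2381]
step 1: K = P̄·Hᵀ·S⁻¹ = [275152/625863 -23500/208621; -83884/625863 -60710/208621]
step 1: x' = x̄ + K·y = [386982/208621, 78070/208621]
step 1: P' = (I − K·H)·P̄ = [275152/208621 -83884/208621; -83884/208621 48198/208621]
step 2: x̄ = F·x = [-230842/208621, -773964/208621]
step 2: P̄ = F·P·Fᵀ + Q = [1220722/208621 885840/208621; 885840/208621 1517850/208621]
step 2: y = z − H·x̄ = [-395021/208621, -2135492/208621]
step 2: S = H·P̄·Hᵀ + R = [1846585/208621 -3878242/208621; -3878242/208621 20405033/208621]
step 2: K = P̄·Hᵀ·S⁻¹ = [47301622/108516721 -11634726/108516721; -14474460/108516721 -31678470/108516721]
step 2: x' = x̄ + K·y = [-90544512/108516721, -50911464/108516721]
step 2: P' = (I − K·H)·P̄ = [141904866/108516721 -43423380/108516721; -43423380/108516721 25033950/108516721]

step 0: x' = [3818/2381, -446/2381], P' = [5118/2381 -1668/2381; -1668/2381 806/2381]
step 1: x' = [386982/208621, 78070/208621], P' = [275152/208621 -83884/208621; -83884/208621 48198/208621]
step 2: x' = [-90544512/108516721, -50911464/108516721], P' = [141904866/108516721 -43423380/108516721; -43423380/108516721 25033950/108516721]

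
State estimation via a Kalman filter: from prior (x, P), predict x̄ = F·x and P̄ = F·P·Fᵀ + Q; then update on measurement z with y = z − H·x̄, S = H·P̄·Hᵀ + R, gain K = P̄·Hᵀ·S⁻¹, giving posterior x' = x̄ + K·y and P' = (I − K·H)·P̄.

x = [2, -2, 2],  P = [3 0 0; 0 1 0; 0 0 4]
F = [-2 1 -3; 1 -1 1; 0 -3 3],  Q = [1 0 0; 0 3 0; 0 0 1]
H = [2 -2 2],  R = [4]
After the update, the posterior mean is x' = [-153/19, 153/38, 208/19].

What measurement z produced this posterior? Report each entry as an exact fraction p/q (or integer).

x̄ = F·x = [-12, 6, 12]
P̄ = F·P·Fᵀ + Q = [50 -19 -39; -19 11 15; -39 15 46]
S = H·P̄·Hᵀ + R = [152]
K = P̄·Hᵀ·S⁻¹ = [15/38; -15/76; -2/19]
x' − x̄ = [75/19, -75/38, -20/19] = K·y
y = (KᵀK)⁻¹·Kᵀ·(x' − x̄) = [10]
z = y + H·x̄ = [10] + [-12] = [-2]

z = [-2]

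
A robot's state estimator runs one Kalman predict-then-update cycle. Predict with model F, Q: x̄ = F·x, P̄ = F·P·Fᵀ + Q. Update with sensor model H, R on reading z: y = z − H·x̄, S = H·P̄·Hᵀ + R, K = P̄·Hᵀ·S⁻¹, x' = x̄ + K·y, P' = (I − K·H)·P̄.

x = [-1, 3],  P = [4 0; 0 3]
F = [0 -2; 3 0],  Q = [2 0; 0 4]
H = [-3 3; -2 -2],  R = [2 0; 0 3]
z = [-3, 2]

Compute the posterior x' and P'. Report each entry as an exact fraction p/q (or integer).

x̄ = F·x = [-6, -3]
P̄ = F·P·Fᵀ + Q = [14 0; 0 40]
y = z − H·x̄ = [-12, -16]
S = H·P̄·Hᵀ + R = [488 -156; -156 219]
K = P̄·Hᵀ·S⁻¹ = [-119/724 -133/543; 575/3439 -2540/10317]
x' = x̄ + K·y = [-59/543, -11011/10317]
P' = (I − K·H)·P̄ = [259/1086 70/543; 70/543 2480/10317]

x' = [-59/543, -11011/10317]
P' = [259/1086 70/543; 70/543 2480/10317]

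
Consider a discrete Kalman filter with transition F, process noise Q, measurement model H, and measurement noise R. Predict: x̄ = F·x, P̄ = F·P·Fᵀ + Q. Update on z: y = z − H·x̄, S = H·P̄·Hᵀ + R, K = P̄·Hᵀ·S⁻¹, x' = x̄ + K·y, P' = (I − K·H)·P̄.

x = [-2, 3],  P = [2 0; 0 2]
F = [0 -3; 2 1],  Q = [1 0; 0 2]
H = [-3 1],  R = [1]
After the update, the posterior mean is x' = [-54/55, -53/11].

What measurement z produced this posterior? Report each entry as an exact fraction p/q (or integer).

x̄ = F·x = [-9, -1]
P̄ = F·P·Fᵀ + Q = [19 -6; -6 12]
S = H·P̄·Hᵀ + R = [220]
K = P̄·Hᵀ·S⁻¹ = [-63/220; 3/22]
x' − x̄ = [441/55, -42/11] = K·y
y = (KᵀK)⁻¹·Kᵀ·(x' − x̄) = [-28]
z = y + H·x̄ = [-28] + [26] = [-2]

z = [-2]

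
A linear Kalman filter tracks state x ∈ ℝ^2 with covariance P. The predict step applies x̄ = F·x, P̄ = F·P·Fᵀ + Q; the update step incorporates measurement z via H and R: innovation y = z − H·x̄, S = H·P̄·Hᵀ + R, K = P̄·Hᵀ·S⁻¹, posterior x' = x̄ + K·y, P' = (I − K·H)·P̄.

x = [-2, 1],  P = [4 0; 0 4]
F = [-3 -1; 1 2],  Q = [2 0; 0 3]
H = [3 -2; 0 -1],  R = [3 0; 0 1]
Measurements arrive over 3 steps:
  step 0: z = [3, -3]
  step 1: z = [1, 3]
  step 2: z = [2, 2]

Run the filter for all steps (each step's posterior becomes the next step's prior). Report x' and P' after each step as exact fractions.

step 0: x̄ = F·x = [5, 0]
step 0: P̄ = F·P·Fᵀ + Q = [42 -20; -20 23]
step 0: y = z − H·x̄ = [-12, -3]
step 0: S = H·P̄·Hᵀ + R = [713 106; 106 24]
step 0: K = P̄·Hᵀ·S⁻¹ = [466/1469 -834/1469; -53/2938 -5163/5876]
step 0: x' = x̄ + K·y = [4255/1469, 16761/5876]
step 0: P' = (I − K·H)·P̄ = [1022/1469 834/1469; 834/1469 5163/5876]
step 1: x̄ = F·x = [-5217/452, 25271/2938]
step 1: P̄ = F·P·Fᵀ + Q = [5671/452 -1767/226; -1767/226 13928/1469]
step 1: y = z − H·x̄ = [310423/5876, 34085/2938]
step 1: S = H·P̄·Hᵀ + R = [1455287/5876 124625/2938; 124625/2938 15397/1469]
step 1: K = P̄·Hᵀ·S⁻¹ = [666207/2340253 -950448/2340253; -124625/2340253 -3225219/4680506]
step 1: x' = x̄ + K·y = [-2842812/2340253, -5162864/2340253]
step 1: P' = (I − K·H)·P̄ = [1299839/2340253 950448/2340253; 950448/2340253 3225219/4680506]
step 2: x̄ = F·x = [13691300/2340253, -13168540/2340253]
step 2: P̄ = F·P·Fᵀ + Q = [47388709/4680506 -13777872/2340253; -13777872/2340253 18572828/2340253]
step 2: y = z − H·x̄ = [-62730474/2340253, -8488034/2340253]
step 2: S = H·P̄·Hᵀ + R = [919791451/4680506 78479272/2340253; 78479272/2340253 20913081/2340253]
step 2: K = P̄·Hᵀ·S⁻¹ = [838852899/2955954271 -1200483336/2955954271; -156958544/2955954271 -2036162820/2955954271]
step 2: x' = x̄ + K·y = [-49291802/173879663, -296511404/173879663]
step 2: P' = (I − K·H)·P̄ = [1639175123/2955954271 1200483336/2955954271; 1200483336/2955954271 2036162820/2955954271]

step 0: x' = [4255/1469, 16761/5876], P' = [1022/1469 834/1469; 834/1469 5163/5876]
step 1: x' = [-2842812/2340253, -5162864/2340253], P' = [1299839/2340253 950448/2340253; 950448/2340253 3225219/4680506]
step 2: x' = [-49291802/173879663, -296511404/173879663], P' = [1639175123/2955954271 1200483336/2955954271; 1200483336/2955954271 2036162820/2955954271]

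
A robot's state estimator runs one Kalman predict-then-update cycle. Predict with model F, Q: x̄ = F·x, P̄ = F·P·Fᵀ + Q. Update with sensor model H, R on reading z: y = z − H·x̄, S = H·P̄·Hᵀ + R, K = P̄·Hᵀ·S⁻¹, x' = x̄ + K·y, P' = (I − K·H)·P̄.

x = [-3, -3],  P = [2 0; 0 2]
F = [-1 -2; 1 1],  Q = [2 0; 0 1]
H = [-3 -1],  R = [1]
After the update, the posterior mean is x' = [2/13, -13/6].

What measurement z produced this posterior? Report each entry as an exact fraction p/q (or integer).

x̄ = F·x = [9, -6]
P̄ = F·P·Fᵀ + Q = [12 -6; -6 5]
S = H·P̄·Hᵀ + R = [78]
K = P̄·Hᵀ·S⁻¹ = [-5/13; 1/6]
x' − x̄ = [-115/13, 23/6] = K·y
y = (KᵀK)⁻¹·Kᵀ·(x' − x̄) = [23]
z = y + H·x̄ = [23] + [-21] = [2]

z = [2]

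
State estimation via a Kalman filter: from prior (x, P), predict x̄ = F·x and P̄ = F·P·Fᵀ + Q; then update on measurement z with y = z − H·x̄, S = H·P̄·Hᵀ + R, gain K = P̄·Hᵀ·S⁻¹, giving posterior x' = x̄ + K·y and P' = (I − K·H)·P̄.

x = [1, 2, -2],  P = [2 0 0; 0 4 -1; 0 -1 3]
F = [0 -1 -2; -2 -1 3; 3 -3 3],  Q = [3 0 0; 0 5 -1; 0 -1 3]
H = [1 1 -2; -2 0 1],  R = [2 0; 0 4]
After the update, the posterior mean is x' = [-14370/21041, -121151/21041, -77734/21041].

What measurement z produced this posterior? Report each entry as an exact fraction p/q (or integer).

z = [1, -2]

x̄ = F·x = [2, -10, -9]
P̄ = F·P·Fᵀ + Q = [15 -13 -9; -13 50 38; -9 38 102]
S = H·P̄·Hᵀ + R = [333 -215; -215 202]
K = P̄·Hᵀ·S⁻¹ = [-4345/21041 -8687/21041; 5882/21041 12927/21041; -9550/21041 2335/21041]
x' − x̄ = [-56452/21041, 89259/21041, 111635/21041] = K·y
y = (KᵀK)⁻¹·Kᵀ·(x' − x̄) = [-9, 11]
z = y + H·x̄ = [-9, 11] + [10, -13] = [1, -2]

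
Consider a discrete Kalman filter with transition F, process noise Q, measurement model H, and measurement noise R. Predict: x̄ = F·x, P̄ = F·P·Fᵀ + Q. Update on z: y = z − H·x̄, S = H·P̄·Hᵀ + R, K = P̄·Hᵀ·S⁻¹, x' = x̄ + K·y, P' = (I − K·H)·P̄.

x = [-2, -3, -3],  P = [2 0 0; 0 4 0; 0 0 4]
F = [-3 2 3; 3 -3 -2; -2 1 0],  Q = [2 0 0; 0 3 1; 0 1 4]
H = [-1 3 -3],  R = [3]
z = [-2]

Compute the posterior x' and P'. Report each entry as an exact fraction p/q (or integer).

x̄ = F·x = [-9, 9, 1]
P̄ = F·P·Fᵀ + Q = [72 -66 20; -66 73 -23; 20 -23 16]
y = z − H·x̄ = [-35]
S = H·P̄·Hᵀ + R = [1806]
K = P̄·Hᵀ·S⁻¹ = [-55/301; 59/301; -137/1806]
x' = x̄ + K·y = [-112/43, 92/43, 943/258]
P' = (I − K·H)·P̄ = [3522/301 -396/301 -1515/301; -396/301 1087/301 1160/301; -1515/301 1160/301 10127/1806]

x' = [-112/43, 92/43, 943/258]
P' = [3522/301 -396/301 -1515/301; -396/301 1087/301 1160/301; -1515/301 1160/301 10127/1806]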